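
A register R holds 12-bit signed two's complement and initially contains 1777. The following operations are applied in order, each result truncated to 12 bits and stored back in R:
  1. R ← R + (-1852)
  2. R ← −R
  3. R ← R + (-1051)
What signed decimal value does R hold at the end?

Start: R = 1777 = 011011110001.
R = 1777 + (-1852) = -75 = 111110110101
R = −(-75) = 75 = 000001001011
R = 75 + (-1051) = -976 = 110000110000

-976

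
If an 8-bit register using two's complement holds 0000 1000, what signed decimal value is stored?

MSB is 0, so the value is non-negative: 00001000 = 8.

8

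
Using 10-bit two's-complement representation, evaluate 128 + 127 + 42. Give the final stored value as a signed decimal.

297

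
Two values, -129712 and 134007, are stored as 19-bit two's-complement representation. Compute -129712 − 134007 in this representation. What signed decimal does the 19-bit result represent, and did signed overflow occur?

-129712 → 1100000010101010000
134007 → 0100000101101110111
Subtract via negate-and-add: invert 0100000101101110111 + 1 = 1011111010010001001 (i.e. -134007).
  1100000010101010000
+ 1011111010010001001
= 0111111100111011001  (discard carry-out 1)
Result 0111111100111011001: MSB = 0 → value 260569.
Both addends (after negating the subtrahend) are negative but the stored result is non-negative: signed overflow. The true value -129712 − 134007 = -263719 lies outside [-262144, 262143].

260569; overflow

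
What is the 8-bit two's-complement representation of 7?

00000111

7 is non-negative, so write it directly in 8 bits: 00000111.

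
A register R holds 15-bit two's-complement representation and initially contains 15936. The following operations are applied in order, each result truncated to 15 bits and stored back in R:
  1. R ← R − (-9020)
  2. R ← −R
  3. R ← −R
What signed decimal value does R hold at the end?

Start: R = 15936 = 011111001000000.
R = 15936 − (-9020) = 24956; wraps to -7812 = 110000101111100
R = −(-7812) = 7812 = 001111010000100
R = −(7812) = -7812 = 110000101111100

-7812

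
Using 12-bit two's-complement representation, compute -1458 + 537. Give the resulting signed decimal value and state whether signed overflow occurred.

-921; no overflow

-1458 → 101001001110
537 → 001000011001
  101001001110
+ 001000011001
= 110001100111
Result 110001100111: MSB = 1 → 3175 − 4096 = -921.
Addends have opposite signs, so signed overflow cannot occur.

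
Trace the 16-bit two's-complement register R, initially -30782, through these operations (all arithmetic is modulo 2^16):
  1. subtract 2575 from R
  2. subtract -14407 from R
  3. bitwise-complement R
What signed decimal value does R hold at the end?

Start: R = -30782 = 1000011111000010.
R = -30782 − 2575 = -33357; wraps to 32179 = 0111110110110011
R = 32179 − (-14407) = 46586; wraps to -18950 = 1011010111111010
R = NOT 1011010111111010 = 0100101000000101 = 18949

18949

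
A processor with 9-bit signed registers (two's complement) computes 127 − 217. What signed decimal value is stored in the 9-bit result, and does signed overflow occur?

-90; no overflow

127 → 001111111
217 → 011011001
Subtract via negate-and-add: invert 011011001 + 1 = 100100111 (i.e. -217).
  001111111
+ 100100111
= 110100110
Result 110100110: MSB = 1 → 422 − 512 = -90.
Addends (after negating the subtrahend) have opposite signs, so signed overflow cannot occur.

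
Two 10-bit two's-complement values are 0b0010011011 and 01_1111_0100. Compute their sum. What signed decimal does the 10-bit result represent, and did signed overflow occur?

0b0010011011 → 0010011011 = 155 (signed)
01_1111_0100 → 0111110100 = 500 (signed)
  0010011011
+ 0111110100
= 1010001111
Result 1010001111: MSB = 1 → 655 − 1024 = -369.
Both addends are non-negative but the stored result is negative: signed overflow. The true value 155 + 500 = 655 lies outside [-512, 511].

-369; overflow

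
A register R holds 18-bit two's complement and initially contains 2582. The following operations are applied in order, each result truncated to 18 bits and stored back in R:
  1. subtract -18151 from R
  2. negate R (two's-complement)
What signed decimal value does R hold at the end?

-20733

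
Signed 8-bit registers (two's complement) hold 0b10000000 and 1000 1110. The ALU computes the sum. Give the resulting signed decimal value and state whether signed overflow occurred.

14; overflow

0b10000000 → 10000000 = -128 (signed)
1000 1110 → 10001110 = -114 (signed)
  10000000
+ 10001110
= 00001110  (discard carry-out 1)
Result 00001110: MSB = 0 → value 14.
Both addends are negative but the stored result is non-negative: signed overflow. The true value -128 + (-114) = -242 lies outside [-128, 127].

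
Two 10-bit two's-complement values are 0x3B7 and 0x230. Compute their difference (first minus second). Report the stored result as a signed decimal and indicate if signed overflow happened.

0x3B7 = 1110110111 = -73 (signed)
0x230 = 1000110000 = -464 (signed)
Subtract via negate-and-add: invert 1000110000 + 1 = 0111010000 (i.e. 464).
  1110110111
+ 0111010000
= 0110000111  (discard carry-out 1)
Result 0110000111: MSB = 0 → value 391.
Addends (after negating the subtrahend) have opposite signs, so signed overflow cannot occur.

391; no overflow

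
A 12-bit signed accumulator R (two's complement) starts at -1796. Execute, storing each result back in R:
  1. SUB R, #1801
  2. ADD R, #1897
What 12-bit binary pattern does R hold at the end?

Start: R = -1796 = 100011111100.
R = -1796 − 1801 = -3597; wraps to 499 = 000111110011
R = 499 + 1897 = 2396; wraps to -1700 = 100101011100

100101011100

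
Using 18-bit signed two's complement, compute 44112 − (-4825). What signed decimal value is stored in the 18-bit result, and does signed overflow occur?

48937; no overflow

44112 → 001010110001010000
-4825 → 111110110100100111
Subtract via negate-and-add: invert 111110110100100111 + 1 = 000001001011011001 (i.e. 4825).
  001010110001010000
+ 000001001011011001
= 001011111100101001
Result 001011111100101001: MSB = 0 → value 48937.
Both addends (after negating the subtrahend) are non-negative and so is the stored result: no signed overflow.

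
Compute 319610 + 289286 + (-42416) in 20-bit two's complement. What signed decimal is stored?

-482096

319610 + 289286 = 608896 → wraps to -439680 (10010100101010000000)
-439680 + (-42416) = -482096 (10001010010011010000)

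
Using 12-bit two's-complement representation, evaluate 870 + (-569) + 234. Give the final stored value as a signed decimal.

535

870 + (-569) = 301 (000100101101)
301 + 234 = 535 (001000010111)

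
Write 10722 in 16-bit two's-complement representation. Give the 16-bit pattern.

10722 is non-negative, so write it directly in 16 bits: 0010100111100010.

0010100111100010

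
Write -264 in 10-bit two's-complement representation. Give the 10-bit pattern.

1011111000

|-264| = 264 = 0100001000 in 10 bits.
Invert the bits: 1011110111. Add 1: 1011111000.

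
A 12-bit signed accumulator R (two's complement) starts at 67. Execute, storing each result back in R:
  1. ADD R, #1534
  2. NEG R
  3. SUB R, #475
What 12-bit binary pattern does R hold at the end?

Start: R = 67 = 000001000011.
R = 67 + 1534 = 1601 = 011001000001
R = −(1601) = -1601 = 100110111111
R = -1601 − 475 = -2076; wraps to 2020 = 011111100100

011111100100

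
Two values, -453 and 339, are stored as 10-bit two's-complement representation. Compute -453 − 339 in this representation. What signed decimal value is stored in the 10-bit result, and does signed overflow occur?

-453 → 1000111011
339 → 0101010011
Subtract via negate-and-add: invert 0101010011 + 1 = 1010101101 (i.e. -339).
  1000111011
+ 1010101101
= 0011101000  (discard carry-out 1)
Result 0011101000: MSB = 0 → value 232.
Both addends (after negating the subtrahend) are negative but the stored result is non-negative: signed overflow. The true value -453 − 339 = -792 lies outside [-512, 511].

232; overflow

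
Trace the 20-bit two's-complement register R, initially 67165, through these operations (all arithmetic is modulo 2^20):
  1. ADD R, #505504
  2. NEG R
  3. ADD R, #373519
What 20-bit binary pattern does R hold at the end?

11001111011000010010

Start: R = 67165 = 00010000011001011101.
R = 67165 + 505504 = 572669; wraps to -475907 = 10001011110011111101
R = −(-475907) = 475907 = 01110100001100000011
R = 475907 + 373519 = 849426; wraps to -199150 = 11001111011000010010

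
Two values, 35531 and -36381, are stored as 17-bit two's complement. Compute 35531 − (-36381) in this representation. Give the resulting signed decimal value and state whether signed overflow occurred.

-59160; overflow

35531 → 01000101011001011
-36381 → 10111000111100011
Subtract via negate-and-add: invert 10111000111100011 + 1 = 01000111000011101 (i.e. 36381).
  01000101011001011
+ 01000111000011101
= 10001100011101000
Result 10001100011101000: MSB = 1 → 71912 − 131072 = -59160.
Both addends (after negating the subtrahend) are non-negative but the stored result is negative: signed overflow. The true value 35531 − (-36381) = 71912 lies outside [-65536, 65535].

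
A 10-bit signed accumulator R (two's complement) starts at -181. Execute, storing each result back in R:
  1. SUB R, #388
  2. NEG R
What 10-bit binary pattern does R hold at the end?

1000111001

Start: R = -181 = 1101001011.
R = -181 − 388 = -569; wraps to 455 = 0111000111
R = −(455) = -455 = 1000111001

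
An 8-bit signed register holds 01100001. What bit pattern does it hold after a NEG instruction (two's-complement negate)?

Invert: 10011110. Add 1: 10011111.

10011111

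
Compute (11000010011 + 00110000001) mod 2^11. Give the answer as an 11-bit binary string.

  11000010011
+ 00110000001
= 11110010100

11110010100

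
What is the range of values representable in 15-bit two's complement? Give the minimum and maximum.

Minimum: −2^14 = -16384.
Maximum: 2^14 − 1 = 16383.

min = -16384, max = 16383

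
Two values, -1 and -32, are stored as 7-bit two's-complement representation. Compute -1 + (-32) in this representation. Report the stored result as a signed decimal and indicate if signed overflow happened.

-1 → 1111111
-32 → 1100000
  1111111
+ 1100000
= 1011111  (discard carry-out 1)
Result 1011111: MSB = 1 → 95 − 128 = -33.
Both addends are negative and so is the stored result: no signed overflow.

-33; no overflow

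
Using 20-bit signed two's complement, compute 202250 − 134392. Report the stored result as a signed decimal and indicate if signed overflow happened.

202250 → 00110001011000001010
134392 → 00100000110011111000
Subtract via negate-and-add: invert 00100000110011111000 + 1 = 11011111001100001000 (i.e. -134392).
  00110001011000001010
+ 11011111001100001000
= 00010000100100010010  (discard carry-out 1)
Result 00010000100100010010: MSB = 0 → value 67858.
Addends (after negating the subtrahend) have opposite signs, so signed overflow cannot occur.

67858; no overflow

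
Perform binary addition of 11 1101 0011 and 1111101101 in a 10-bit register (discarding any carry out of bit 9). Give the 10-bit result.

  1111010011
+ 1111101101
= 1111000000  (discard carry-out 1)

1111000000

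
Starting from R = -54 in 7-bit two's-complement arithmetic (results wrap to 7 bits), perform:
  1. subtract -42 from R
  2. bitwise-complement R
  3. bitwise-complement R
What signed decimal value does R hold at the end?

-12

Start: R = -54 = 1001010.
R = -54 − (-42) = -12 = 1110100
R = NOT 1110100 = 0001011 = 11
R = NOT 0001011 = 1110100 = -12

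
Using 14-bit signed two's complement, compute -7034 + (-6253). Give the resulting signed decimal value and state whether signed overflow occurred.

-7034 → 10010010000110
-6253 → 10011110010011
  10010010000110
+ 10011110010011
= 00110000011001  (discard carry-out 1)
Result 00110000011001: MSB = 0 → value 3097.
Both addends are negative but the stored result is non-negative: signed overflow. The true value -7034 + (-6253) = -13287 lies outside [-8192, 8191].

3097; overflow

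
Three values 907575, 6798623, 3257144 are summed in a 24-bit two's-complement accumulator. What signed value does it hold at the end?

-5813874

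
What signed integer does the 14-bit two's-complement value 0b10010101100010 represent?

-6814

MSB is 1, so the value is negative.
Invert: 01101010011101. Add 1: 01101010011110 = 6814. So the value is −6814.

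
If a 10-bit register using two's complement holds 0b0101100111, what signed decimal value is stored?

359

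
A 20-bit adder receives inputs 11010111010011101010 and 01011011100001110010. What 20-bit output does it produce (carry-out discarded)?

00110010110101011100

  11010111010011101010
+ 01011011100001110010
= 00110010110101011100  (discard carry-out 1)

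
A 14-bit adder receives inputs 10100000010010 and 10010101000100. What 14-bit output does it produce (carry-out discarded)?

  10100000010010
+ 10010101000100
= 00110101010110  (discard carry-out 1)

00110101010110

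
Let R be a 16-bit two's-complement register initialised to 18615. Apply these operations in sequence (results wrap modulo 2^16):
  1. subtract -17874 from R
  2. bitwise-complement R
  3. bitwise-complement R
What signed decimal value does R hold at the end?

-29047

Start: R = 18615 = 0100100010110111.
R = 18615 − (-17874) = 36489; wraps to -29047 = 1000111010001001
R = NOT 1000111010001001 = 0111000101110110 = 29046
R = NOT 0111000101110110 = 1000111010001001 = -29047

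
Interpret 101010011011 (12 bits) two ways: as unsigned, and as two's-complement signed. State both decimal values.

unsigned = 2715, signed = -1381

Unsigned: 101010011011 = 2715.
Signed: MSB=1 → 2715 − 4096 = -1381.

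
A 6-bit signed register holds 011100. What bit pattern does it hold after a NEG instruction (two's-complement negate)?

100100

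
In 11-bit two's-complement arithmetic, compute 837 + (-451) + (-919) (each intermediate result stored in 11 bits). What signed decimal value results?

-533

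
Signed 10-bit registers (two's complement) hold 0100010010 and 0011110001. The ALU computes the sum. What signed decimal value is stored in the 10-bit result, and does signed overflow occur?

0100010010 = 274 (signed)
0011110001 = 241 (signed)
  0100010010
+ 0011110001
= 1000000011
Result 1000000011: MSB = 1 → 515 − 1024 = -509.
Both addends are non-negative but the stored result is negative: signed overflow. The true value 274 + 241 = 515 lies outside [-512, 511].

-509; overflow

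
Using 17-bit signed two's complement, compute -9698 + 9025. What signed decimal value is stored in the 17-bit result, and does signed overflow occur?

-9698 → 11101101000011110
9025 → 00010001101000001
  11101101000011110
+ 00010001101000001
= 11111110101011111
Result 11111110101011111: MSB = 1 → 130399 − 131072 = -673.
Addends have opposite signs, so signed overflow cannot occur.

-673; no overflow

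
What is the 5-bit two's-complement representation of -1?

|-1| = 1 = 00001 in 5 bits.
Invert the bits: 11110. Add 1: 11111.
Check: 11111 reads as 31 − 32 = -1.

11111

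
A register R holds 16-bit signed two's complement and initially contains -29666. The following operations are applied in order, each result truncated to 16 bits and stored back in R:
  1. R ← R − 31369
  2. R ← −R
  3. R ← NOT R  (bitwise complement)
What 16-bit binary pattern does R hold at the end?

0001000110010100

Start: R = -29666 = 1000110000011110.
R = -29666 − 31369 = -61035; wraps to 4501 = 0001000110010101
R = −(4501) = -4501 = 1110111001101011
R = NOT 1110111001101011 = 0001000110010100 = 4500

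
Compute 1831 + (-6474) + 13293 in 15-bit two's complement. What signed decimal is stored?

1831 + (-6474) = -4643 (110110111011101)
-4643 + 13293 = 8650 (010000111001010)

8650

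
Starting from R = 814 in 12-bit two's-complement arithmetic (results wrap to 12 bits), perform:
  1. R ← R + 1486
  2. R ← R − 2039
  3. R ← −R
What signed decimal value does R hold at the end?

-261

Start: R = 814 = 001100101110.
R = 814 + 1486 = 2300; wraps to -1796 = 100011111100
R = -1796 − 2039 = -3835; wraps to 261 = 000100000101
R = −(261) = -261 = 111011111011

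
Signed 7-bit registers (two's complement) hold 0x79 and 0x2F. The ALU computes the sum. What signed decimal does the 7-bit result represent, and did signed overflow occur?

40; no overflow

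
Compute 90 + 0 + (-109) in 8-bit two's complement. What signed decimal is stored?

-19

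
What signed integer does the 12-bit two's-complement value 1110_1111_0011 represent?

-269

MSB is 1, so the value is negative.
Unsigned reading: 3827. Subtract 2^12 = 4096: 3827 − 4096 = -269.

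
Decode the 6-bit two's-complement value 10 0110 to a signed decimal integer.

MSB is 1, so the value is negative.
Invert: 011001. Add 1: 011010 = 26. So the value is −26.

-26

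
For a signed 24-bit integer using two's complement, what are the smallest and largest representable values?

Minimum: −2^23 = -8388608.
Maximum: 2^23 − 1 = 8388607.

min = -8388608, max = 8388607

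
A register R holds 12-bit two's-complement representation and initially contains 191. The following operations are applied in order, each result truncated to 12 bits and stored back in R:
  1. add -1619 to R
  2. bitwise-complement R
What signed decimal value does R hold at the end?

1427

Start: R = 191 = 000010111111.
R = 191 + (-1619) = -1428 = 101001101100
R = NOT 101001101100 = 010110010011 = 1427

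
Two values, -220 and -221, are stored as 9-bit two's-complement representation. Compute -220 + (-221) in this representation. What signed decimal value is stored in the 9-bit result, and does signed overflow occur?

71; overflow

-220 → 100100100
-221 → 100100011
  100100100
+ 100100011
= 001000111  (discard carry-out 1)
Result 001000111: MSB = 0 → value 71.
Both addends are negative but the stored result is non-negative: signed overflow. The true value -220 + (-221) = -441 lies outside [-256, 255].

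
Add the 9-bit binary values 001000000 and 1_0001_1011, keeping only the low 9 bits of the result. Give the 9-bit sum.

101011011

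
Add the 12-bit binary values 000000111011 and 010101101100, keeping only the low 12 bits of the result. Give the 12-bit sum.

  000000111011
+ 010101101100
= 010110100111

010110100111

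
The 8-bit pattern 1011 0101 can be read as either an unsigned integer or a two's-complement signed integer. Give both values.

Unsigned: 10110101 = 181.
Signed: MSB=1 → 181 − 256 = -75.

unsigned = 181, signed = -75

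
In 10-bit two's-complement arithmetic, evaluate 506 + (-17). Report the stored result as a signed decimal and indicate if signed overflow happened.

506 → 0111111010
-17 → 1111101111
  0111111010
+ 1111101111
= 0111101001  (discard carry-out 1)
Result 0111101001: MSB = 0 → value 489.
Addends have opposite signs, so signed overflow cannot occur.

489; no overflow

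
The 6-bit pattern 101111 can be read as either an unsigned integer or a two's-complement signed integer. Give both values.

Unsigned: 101111 = 47.
Signed: MSB=1 → 47 − 64 = -17.

unsigned = 47, signed = -17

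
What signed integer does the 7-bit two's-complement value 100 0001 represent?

-63

MSB is 1, so the value is negative.
Unsigned reading: 65. Subtract 2^7 = 128: 65 − 128 = -63.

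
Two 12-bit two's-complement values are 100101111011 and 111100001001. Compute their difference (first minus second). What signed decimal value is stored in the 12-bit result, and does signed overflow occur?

100101111011 = -1669 (signed)
111100001001 = -247 (signed)
Subtract via negate-and-add: invert 111100001001 + 1 = 000011110111 (i.e. 247).
  100101111011
+ 000011110111
= 101001110010
Result 101001110010: MSB = 1 → 2674 − 4096 = -1422.
Addends (after negating the subtrahend) have opposite signs, so signed overflow cannot occur.

-1422; no overflow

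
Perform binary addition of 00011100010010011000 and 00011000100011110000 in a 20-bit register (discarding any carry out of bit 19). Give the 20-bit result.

00110100110110001000

  00011100010010011000
+ 00011000100011110000
= 00110100110110001000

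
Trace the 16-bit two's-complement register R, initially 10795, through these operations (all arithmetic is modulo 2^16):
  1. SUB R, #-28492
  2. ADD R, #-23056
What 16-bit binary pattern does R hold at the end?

0011111101100111

Start: R = 10795 = 0010101000101011.
R = 10795 − (-28492) = 39287; wraps to -26249 = 1001100101110111
R = -26249 + (-23056) = -49305; wraps to 16231 = 0011111101100111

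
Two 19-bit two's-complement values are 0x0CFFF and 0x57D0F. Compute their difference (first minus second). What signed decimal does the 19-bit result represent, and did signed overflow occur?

217840; no overflow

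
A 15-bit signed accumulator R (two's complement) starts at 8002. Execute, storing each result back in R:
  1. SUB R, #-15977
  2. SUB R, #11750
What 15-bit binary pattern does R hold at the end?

Start: R = 8002 = 001111101000010.
R = 8002 − (-15977) = 23979; wraps to -8789 = 101110110101011
R = -8789 − 11750 = -20539; wraps to 12229 = 010111111000101

010111111000101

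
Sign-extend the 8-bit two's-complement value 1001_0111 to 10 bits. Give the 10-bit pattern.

1110010111

MSB of 10010111 is 1; replicate it into the new high bits.
11|10010111 → 1110010111 (still -105).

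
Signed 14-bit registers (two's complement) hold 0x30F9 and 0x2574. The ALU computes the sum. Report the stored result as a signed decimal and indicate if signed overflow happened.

5741; overflow

0x30F9 = 11000011111001 = -3847 (signed)
0x2574 = 10010101110100 = -6796 (signed)
  11000011111001
+ 10010101110100
= 01011001101101  (discard carry-out 1)
Result 01011001101101: MSB = 0 → value 5741.
Both addends are negative but the stored result is non-negative: signed overflow. The true value -3847 + (-6796) = -10643 lies outside [-8192, 8191].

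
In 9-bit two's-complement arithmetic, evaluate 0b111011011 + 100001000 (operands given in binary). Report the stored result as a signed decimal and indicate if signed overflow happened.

227; overflow

0b111011011 → 111011011 = -37 (signed)
100001000 = -248 (signed)
  111011011
+ 100001000
= 011100011  (discard carry-out 1)
Result 011100011: MSB = 0 → value 227.
Both addends are negative but the stored result is non-negative: signed overflow. The true value -37 + (-248) = -285 lies outside [-256, 255].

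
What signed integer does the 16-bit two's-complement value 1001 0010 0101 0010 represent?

MSB is 1, so the value is negative.
Unsigned reading: 37458. Subtract 2^16 = 65536: 37458 − 65536 = -28078.

-28078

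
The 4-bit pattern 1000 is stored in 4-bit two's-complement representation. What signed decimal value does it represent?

-8

MSB is 1, so the value is negative.
Unsigned reading: 8. Subtract 2^4 = 16: 8 − 16 = -8.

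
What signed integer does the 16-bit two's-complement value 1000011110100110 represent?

MSB is 1, so the value is negative.
Invert: 0111100001011001. Add 1: 0111100001011010 = 30810. So the value is −30810.

-30810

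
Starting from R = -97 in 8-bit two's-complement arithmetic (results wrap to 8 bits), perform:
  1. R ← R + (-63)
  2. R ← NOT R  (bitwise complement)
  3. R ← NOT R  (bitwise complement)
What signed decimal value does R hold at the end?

Start: R = -97 = 10011111.
R = -97 + (-63) = -160; wraps to 96 = 01100000
R = NOT 01100000 = 10011111 = -97
R = NOT 10011111 = 01100000 = 96

96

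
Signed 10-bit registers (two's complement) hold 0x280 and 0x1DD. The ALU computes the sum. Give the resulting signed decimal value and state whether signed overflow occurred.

93; no overflow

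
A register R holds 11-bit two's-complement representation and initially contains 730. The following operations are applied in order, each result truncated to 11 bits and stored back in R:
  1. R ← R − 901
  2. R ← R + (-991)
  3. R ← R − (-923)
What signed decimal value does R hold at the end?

-239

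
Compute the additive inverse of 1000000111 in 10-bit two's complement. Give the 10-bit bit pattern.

0111111001

Invert: 0111111000. Add 1: 0111111001.
Check: 1000000111 = -505, 0111111001 = 505.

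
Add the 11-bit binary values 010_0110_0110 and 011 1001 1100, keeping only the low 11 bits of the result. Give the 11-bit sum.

  01001100110
+ 01110011100
= 11000000010

11000000010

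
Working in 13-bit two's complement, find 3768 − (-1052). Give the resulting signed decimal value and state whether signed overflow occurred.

3768 → 0111010111000
-1052 → 1101111100100
Subtract via negate-and-add: invert 1101111100100 + 1 = 0010000011100 (i.e. 1052).
  0111010111000
+ 0010000011100
= 1001011010100
Result 1001011010100: MSB = 1 → 4820 − 8192 = -3372.
Both addends (after negating the subtrahend) are non-negative but the stored result is negative: signed overflow. The true value 3768 − (-1052) = 4820 lies outside [-4096, 4095].

-3372; overflow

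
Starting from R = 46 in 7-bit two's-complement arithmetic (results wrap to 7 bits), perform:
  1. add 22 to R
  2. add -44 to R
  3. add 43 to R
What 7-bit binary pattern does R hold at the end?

1000011

Start: R = 46 = 0101110.
R = 46 + 22 = 68; wraps to -60 = 1000100
R = -60 + (-44) = -104; wraps to 24 = 0011000
R = 24 + 43 = 67; wraps to -61 = 1000011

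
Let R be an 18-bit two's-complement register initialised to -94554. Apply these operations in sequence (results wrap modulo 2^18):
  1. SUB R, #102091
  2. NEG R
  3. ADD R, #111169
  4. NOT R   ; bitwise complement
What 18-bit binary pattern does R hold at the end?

Start: R = -94554 = 101000111010100110.
R = -94554 − 102091 = -196645; wraps to 65499 = 001111111111011011
R = −(65499) = -65499 = 110000000000100101
R = -65499 + 111169 = 45670 = 001011001001100110
R = NOT 001011001001100110 = 110100110110011001 = -45671

110100110110011001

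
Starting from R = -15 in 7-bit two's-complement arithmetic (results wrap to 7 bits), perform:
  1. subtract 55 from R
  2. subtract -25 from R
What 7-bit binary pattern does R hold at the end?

1010011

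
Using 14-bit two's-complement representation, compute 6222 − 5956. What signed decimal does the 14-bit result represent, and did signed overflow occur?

6222 → 01100001001110
5956 → 01011101000100
Subtract via negate-and-add: invert 01011101000100 + 1 = 10100010111100 (i.e. -5956).
  01100001001110
+ 10100010111100
= 00000100001010  (discard carry-out 1)
Result 00000100001010: MSB = 0 → value 266.
Addends (after negating the subtrahend) have opposite signs, so signed overflow cannot occur.

266; no overflow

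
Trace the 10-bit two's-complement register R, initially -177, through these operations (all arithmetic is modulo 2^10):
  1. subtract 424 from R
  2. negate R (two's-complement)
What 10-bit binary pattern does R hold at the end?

Start: R = -177 = 1101001111.
R = -177 − 424 = -601; wraps to 423 = 0110100111
R = −(423) = -423 = 1001011001

1001011001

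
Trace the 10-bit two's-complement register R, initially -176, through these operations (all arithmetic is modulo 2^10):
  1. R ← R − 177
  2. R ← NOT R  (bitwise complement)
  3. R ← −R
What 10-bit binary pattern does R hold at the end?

Start: R = -176 = 1101010000.
R = -176 − 177 = -353 = 1010011111
R = NOT 1010011111 = 0101100000 = 352
R = −(352) = -352 = 1010100000

1010100000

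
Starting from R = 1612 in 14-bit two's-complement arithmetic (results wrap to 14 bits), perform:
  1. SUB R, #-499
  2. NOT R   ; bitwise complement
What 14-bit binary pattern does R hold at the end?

Start: R = 1612 = 00011001001100.
R = 1612 − (-499) = 2111 = 00100000111111
R = NOT 00100000111111 = 11011111000000 = -2112

11011111000000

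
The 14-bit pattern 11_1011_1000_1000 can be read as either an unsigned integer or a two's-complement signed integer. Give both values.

Unsigned: 11101110001000 = 15240.
Signed: MSB=1 → 15240 − 16384 = -1144.

unsigned = 15240, signed = -1144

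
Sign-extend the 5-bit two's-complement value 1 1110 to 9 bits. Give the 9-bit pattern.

MSB of 11110 is 1; replicate it into the new high bits.
1111|11110 → 111111110 (still -2).

111111110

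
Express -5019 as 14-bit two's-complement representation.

|-5019| = 5019 = 01001110011011 in 14 bits.
Invert the bits: 10110001100100. Add 1: 10110001100101.

10110001100101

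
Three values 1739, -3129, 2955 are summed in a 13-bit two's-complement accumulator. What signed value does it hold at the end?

1565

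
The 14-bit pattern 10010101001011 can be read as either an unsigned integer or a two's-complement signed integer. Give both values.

unsigned = 9547, signed = -6837

Unsigned: 10010101001011 = 9547.
Signed: MSB=1 → 9547 − 16384 = -6837.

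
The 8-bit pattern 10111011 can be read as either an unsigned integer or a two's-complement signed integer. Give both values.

unsigned = 187, signed = -69

Unsigned: 10111011 = 187.
Signed: MSB=1 → 187 − 256 = -69.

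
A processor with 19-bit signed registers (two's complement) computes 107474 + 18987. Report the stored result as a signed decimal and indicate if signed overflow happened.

126461; no overflow

107474 → 0011010001111010010
18987 → 0000100101000101011
  0011010001111010010
+ 0000100101000101011
= 0011110110111111101
Result 0011110110111111101: MSB = 0 → value 126461.
Both addends are non-negative and so is the stored result: no signed overflow.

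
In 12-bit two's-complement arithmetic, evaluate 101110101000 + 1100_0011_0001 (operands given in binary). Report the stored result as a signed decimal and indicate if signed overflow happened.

2009; overflow

101110101000 = -1112 (signed)
1100_0011_0001 → 110000110001 = -975 (signed)
  101110101000
+ 110000110001
= 011111011001  (discard carry-out 1)
Result 011111011001: MSB = 0 → value 2009.
Both addends are negative but the stored result is non-negative: signed overflow. The true value -1112 + (-975) = -2087 lies outside [-2048, 2047].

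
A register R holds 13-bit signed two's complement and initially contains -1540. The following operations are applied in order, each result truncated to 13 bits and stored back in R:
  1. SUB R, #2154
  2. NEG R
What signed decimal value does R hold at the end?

3694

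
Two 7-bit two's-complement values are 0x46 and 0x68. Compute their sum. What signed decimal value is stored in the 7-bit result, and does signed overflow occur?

0x46 = 1000110 = -58 (signed)
0x68 = 1101000 = -24 (signed)
  1000110
+ 1101000
= 0101110  (discard carry-out 1)
Result 0101110: MSB = 0 → value 46.
Both addends are negative but the stored result is non-negative: signed overflow. The true value -58 + (-24) = -82 lies outside [-64, 63].

46; overflow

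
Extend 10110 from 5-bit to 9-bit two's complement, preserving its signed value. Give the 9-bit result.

111110110

MSB of 10110 is 1; replicate it into the new high bits.
1111|10110 → 111110110 (still -10).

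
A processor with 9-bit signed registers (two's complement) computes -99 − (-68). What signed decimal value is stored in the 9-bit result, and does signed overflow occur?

-99 → 110011101
-68 → 110111100
Subtract via negate-and-add: invert 110111100 + 1 = 001000100 (i.e. 68).
  110011101
+ 001000100
= 111100001
Result 111100001: MSB = 1 → 481 − 512 = -31.
Addends (after negating the subtrahend) have opposite signs, so signed overflow cannot occur.

-31; no overflow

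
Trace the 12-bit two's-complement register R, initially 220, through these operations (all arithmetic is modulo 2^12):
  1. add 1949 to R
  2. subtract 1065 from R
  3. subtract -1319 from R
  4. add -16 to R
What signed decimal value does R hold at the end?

-1689

Start: R = 220 = 000011011100.
R = 220 + 1949 = 2169; wraps to -1927 = 100001111001
R = -1927 − 1065 = -2992; wraps to 1104 = 010001010000
R = 1104 − (-1319) = 2423; wraps to -1673 = 100101110111
R = -1673 + (-16) = -1689 = 100101100111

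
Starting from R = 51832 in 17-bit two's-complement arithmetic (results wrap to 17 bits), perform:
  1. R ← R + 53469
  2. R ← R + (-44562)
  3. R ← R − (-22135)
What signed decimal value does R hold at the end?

-48198

Start: R = 51832 = 01100101001111000.
R = 51832 + 53469 = 105301; wraps to -25771 = 11001101101010101
R = -25771 + (-44562) = -70333; wraps to 60739 = 01110110101000011
R = 60739 − (-22135) = 82874; wraps to -48198 = 10100001110111010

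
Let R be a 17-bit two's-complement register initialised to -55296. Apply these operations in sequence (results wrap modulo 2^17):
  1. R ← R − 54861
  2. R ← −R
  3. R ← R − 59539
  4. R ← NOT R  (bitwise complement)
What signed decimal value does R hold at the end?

Start: R = -55296 = 10010100000000000.
R = -55296 − 54861 = -110157; wraps to 20915 = 00101000110110011
R = −(20915) = -20915 = 11010111001001101
R = -20915 − 59539 = -80454; wraps to 50618 = 01100010110111010
R = NOT 01100010110111010 = 10011101001000101 = -50619

-50619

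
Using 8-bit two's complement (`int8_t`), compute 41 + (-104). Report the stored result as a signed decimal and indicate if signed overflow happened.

-63; no overflow

41 → 00101001
-104 → 10011000
  00101001
+ 10011000
= 11000001
Result 11000001: MSB = 1 → 193 − 256 = -63.
Addends have opposite signs, so signed overflow cannot occur.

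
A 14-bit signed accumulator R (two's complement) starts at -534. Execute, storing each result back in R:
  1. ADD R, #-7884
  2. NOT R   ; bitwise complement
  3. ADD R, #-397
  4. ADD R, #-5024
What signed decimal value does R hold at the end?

Start: R = -534 = 11110111101010.
R = -534 + (-7884) = -8418; wraps to 7966 = 01111100011110
R = NOT 01111100011110 = 10000011100001 = -7967
R = -7967 + (-397) = -8364; wraps to 8020 = 01111101010100
R = 8020 + (-5024) = 2996 = 00101110110100

2996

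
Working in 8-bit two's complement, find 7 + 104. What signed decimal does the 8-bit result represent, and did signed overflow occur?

111; no overflow

7 → 00000111
104 → 01101000
  00000111
+ 01101000
= 01101111
Result 01101111: MSB = 0 → value 111.
Both addends are non-negative and so is the stored result: no signed overflow.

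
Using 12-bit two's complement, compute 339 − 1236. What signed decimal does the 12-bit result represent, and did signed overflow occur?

339 → 000101010011
1236 → 010011010100
Subtract via negate-and-add: invert 010011010100 + 1 = 101100101100 (i.e. -1236).
  000101010011
+ 101100101100
= 110001111111
Result 110001111111: MSB = 1 → 3199 − 4096 = -897.
Addends (after negating the subtrahend) have opposite signs, so signed overflow cannot occur.

-897; no overflow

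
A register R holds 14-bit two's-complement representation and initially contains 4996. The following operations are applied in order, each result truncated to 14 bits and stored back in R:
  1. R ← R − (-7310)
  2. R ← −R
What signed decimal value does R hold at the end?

4078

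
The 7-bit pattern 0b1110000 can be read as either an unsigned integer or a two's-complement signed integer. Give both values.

unsigned = 112, signed = -16

Unsigned: 1110000 = 112.
Signed: MSB=1 → 112 − 128 = -16.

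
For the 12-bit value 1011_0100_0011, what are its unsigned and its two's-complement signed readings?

unsigned = 2883, signed = -1213

Unsigned: 101101000011 = 2883.
Signed: MSB=1 → 2883 − 4096 = -1213.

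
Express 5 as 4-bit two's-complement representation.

0101

5 is non-negative, so write it directly in 4 bits: 0101.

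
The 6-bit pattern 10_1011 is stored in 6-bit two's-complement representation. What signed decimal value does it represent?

-21

MSB is 1, so the value is negative.
Unsigned reading: 43. Subtract 2^6 = 64: 43 − 64 = -21.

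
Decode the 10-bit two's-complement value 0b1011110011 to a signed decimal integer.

-269

MSB is 1, so the value is negative.
Invert: 0100001100. Add 1: 0100001101 = 269. So the value is −269.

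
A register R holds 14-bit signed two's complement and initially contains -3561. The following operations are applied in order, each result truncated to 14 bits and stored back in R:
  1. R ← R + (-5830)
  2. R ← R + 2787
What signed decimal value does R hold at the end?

-6604

Start: R = -3561 = 11001000010111.
R = -3561 + (-5830) = -9391; wraps to 6993 = 01101101010001
R = 6993 + 2787 = 9780; wraps to -6604 = 10011000110100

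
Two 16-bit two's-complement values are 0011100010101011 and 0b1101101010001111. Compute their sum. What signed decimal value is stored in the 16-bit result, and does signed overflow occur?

4922; no overflow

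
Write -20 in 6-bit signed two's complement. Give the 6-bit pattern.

|-20| = 20 = 010100 in 6 bits.
Invert the bits: 101011. Add 1: 101100.
Check: 101100 reads as 44 − 64 = -20.

101100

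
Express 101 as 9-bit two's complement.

001100101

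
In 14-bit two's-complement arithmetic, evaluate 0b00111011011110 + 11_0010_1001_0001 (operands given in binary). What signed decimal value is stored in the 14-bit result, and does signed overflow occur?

0b00111011011110 → 00111011011110 = 3806 (signed)
11_0010_1001_0001 → 11001010010001 = -3439 (signed)
  00111011011110
+ 11001010010001
= 00000101101111  (discard carry-out 1)
Result 00000101101111: MSB = 0 → value 367.
Addends have opposite signs, so signed overflow cannot occur.

367; no overflow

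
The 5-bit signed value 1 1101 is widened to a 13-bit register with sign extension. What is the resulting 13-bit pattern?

MSB of 11101 is 1; replicate it into the new high bits.
11111111|11101 → 1111111111101 (still -3).

1111111111101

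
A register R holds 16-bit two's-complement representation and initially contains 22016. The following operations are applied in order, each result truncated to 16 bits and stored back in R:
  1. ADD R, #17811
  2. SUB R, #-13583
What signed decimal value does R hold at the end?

Start: R = 22016 = 0101011000000000.
R = 22016 + 17811 = 39827; wraps to -25709 = 1001101110010011
R = -25709 − (-13583) = -12126 = 1101000010100010

-12126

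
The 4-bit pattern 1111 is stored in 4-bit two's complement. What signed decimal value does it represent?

-1

MSB is 1, so the value is negative.
Unsigned reading: 15. Subtract 2^4 = 16: 15 − 16 = -1.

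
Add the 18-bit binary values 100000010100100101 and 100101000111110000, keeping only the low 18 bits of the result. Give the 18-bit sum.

000101011100010101

  100000010100100101
+ 100101000111110000
= 000101011100010101  (discard carry-out 1)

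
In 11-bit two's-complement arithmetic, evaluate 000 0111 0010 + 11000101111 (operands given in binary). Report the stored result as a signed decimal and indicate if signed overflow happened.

000 0111 0010 → 00001110010 = 114 (signed)
11000101111 = -465 (signed)
  00001110010
+ 11000101111
= 11010100001
Result 11010100001: MSB = 1 → 1697 − 2048 = -351.
Addends have opposite signs, so signed overflow cannot occur.

-351; no overflow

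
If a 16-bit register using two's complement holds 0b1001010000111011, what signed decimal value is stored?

-27589

MSB is 1, so the value is negative.
Invert: 0110101111000100. Add 1: 0110101111000101 = 27589. So the value is −27589.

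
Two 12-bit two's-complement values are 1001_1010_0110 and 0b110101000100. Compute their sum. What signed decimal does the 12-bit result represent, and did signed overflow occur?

1770; overflow

1001_1010_0110 → 100110100110 = -1626 (signed)
0b110101000100 → 110101000100 = -700 (signed)
  100110100110
+ 110101000100
= 011011101010  (discard carry-out 1)
Result 011011101010: MSB = 0 → value 1770.
Both addends are negative but the stored result is non-negative: signed overflow. The true value -1626 + (-700) = -2326 lies outside [-2048, 2047].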